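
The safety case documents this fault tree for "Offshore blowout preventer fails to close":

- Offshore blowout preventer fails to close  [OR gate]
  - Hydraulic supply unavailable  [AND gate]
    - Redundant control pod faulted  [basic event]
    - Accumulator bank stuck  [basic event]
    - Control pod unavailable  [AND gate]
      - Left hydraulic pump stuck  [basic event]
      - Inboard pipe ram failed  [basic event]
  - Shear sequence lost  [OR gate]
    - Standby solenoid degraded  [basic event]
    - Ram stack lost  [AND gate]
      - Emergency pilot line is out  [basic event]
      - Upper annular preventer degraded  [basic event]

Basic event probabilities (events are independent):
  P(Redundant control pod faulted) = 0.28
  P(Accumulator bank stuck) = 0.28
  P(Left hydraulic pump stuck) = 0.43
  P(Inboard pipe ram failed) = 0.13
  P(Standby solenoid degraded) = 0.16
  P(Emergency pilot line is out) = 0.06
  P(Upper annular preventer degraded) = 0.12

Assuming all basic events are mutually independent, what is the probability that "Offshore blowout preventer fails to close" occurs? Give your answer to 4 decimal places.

0.1697

P(Control pod unavailable) [AND] = 0.43 × 0.13 = 0.055900
P(Hydraulic supply unavailable) [AND] = 0.28 × 0.28 × 0.055900 = 0.004383
P(Ram stack lost) [AND] = 0.06 × 0.12 = 0.007200
P(Shear sequence lost) [OR] = 1 − (1−0.16) × (1−0.007200) = 0.166048
P(Offshore blowout preventer fails to close) [OR] = 1 − (1−0.004383) × (1−0.166048) = 0.169703
Rounded to 4 decimal places: P(Offshore blowout preventer fails to close) ≈ 0.1697.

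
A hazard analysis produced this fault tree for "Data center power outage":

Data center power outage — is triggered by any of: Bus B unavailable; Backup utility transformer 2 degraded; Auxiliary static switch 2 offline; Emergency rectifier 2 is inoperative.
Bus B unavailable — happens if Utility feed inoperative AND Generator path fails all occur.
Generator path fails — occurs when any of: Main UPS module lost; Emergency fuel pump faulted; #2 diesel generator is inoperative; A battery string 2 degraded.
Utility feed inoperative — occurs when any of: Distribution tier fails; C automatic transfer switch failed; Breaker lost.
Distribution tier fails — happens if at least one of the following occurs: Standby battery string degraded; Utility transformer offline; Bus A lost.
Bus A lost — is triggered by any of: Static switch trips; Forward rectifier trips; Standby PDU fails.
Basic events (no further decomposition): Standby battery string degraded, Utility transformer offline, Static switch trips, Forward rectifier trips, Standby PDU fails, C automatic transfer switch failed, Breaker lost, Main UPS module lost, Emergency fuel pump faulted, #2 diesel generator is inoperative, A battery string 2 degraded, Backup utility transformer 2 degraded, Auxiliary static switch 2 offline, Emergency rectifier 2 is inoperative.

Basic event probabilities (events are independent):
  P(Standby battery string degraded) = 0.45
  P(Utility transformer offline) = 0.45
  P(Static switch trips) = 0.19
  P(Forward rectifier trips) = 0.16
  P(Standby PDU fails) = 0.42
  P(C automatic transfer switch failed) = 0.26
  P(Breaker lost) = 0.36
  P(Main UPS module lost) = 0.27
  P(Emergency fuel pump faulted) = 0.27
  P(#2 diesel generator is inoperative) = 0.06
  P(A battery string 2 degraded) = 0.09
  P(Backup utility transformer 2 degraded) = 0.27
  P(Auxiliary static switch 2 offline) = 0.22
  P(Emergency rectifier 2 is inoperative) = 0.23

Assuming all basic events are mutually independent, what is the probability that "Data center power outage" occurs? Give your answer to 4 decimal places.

P(Bus A lost) [OR] = 1 − (1−0.19) × (1−0.16) × (1−0.42) = 0.605368
P(Distribution tier fails) [OR] = 1 − (1−0.45) × (1−0.45) × (1−0.605368) = 0.880624
P(Utility feed inoperative) [OR] = 1 − (1−0.880624) × (1−0.26) × (1−0.36) = 0.943464
P(Generator path fails) [OR] = 1 − (1−0.27) × (1−0.27) × (1−0.06) × (1−0.09) = 0.544157
P(Bus B unavailable) [AND] = 0.943464 × 0.544157 = 0.513393
P(Data center power outage) [OR] = 1 − (1−0.513393) × (1−0.27) × (1−0.22) × (1−0.23) = 0.786653
Rounded to 4 decimal places: P(Data center power outage) ≈ 0.7867.

0.7867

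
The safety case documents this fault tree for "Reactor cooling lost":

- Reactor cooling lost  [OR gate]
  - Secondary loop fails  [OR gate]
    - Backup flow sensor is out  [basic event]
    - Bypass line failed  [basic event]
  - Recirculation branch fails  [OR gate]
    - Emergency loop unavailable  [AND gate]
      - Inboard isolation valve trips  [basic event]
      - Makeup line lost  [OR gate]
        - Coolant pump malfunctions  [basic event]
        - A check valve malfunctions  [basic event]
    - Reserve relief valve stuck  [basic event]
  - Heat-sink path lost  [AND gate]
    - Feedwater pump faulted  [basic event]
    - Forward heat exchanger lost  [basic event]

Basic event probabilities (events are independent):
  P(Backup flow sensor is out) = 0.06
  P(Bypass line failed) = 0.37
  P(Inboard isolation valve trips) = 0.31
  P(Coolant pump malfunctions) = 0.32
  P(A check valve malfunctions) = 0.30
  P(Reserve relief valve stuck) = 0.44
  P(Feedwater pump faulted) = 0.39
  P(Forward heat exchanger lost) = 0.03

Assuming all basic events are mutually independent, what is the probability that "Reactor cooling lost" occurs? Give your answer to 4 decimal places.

0.7255

P(Secondary loop fails) [OR] = 1 − (1−0.06) × (1−0.37) = 0.407800
P(Makeup line lost) [OR] = 1 − (1−0.32) × (1−0.30) = 0.524000
P(Emergency loop unavailable) [AND] = 0.31 × 0.524000 = 0.162440
P(Recirculation branch fails) [OR] = 1 − (1−0.162440) × (1−0.44) = 0.530966
P(Heat-sink path lost) [AND] = 0.39 × 0.03 = 0.011700
P(Reactor cooling lost) [OR] = 1 − (1−0.407800) × (1−0.530966) × (1−0.011700) = 0.725488
Rounded to 4 decimal places: P(Reactor cooling lost) ≈ 0.7255.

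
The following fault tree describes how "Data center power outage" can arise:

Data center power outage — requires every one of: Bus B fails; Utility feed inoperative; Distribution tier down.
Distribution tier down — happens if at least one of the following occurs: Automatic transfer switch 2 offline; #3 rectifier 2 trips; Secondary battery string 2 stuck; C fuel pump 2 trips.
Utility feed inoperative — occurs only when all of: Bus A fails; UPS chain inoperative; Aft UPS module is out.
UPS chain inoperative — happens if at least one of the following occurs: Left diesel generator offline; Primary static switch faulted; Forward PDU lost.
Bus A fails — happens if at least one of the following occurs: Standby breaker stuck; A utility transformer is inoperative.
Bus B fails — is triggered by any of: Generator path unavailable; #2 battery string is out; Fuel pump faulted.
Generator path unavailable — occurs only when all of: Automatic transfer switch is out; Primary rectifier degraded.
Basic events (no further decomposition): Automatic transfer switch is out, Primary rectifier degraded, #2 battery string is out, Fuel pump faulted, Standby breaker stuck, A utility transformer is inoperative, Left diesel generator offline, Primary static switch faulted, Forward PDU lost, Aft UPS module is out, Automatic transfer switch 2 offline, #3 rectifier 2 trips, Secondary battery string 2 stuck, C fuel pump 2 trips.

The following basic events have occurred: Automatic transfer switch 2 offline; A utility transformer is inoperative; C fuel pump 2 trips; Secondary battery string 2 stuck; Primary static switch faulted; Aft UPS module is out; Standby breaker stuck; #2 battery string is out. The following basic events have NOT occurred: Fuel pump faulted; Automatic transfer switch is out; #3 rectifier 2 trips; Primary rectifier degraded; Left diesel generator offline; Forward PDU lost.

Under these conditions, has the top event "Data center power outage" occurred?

Generator path unavailable [AND]: Automatic transfer switch is out=not, Primary rectifier degraded=not → not all inputs occur → does not occur.
Bus B fails [OR]: Generator path unavailable=not, #2 battery string is out=occurs, Fuel pump faulted=not → at least one input occurs → occurs.
Bus A fails [OR]: Standby breaker stuck=occurs, A utility transformer is inoperative=occurs → at least one input occurs → occurs.
UPS chain inoperative [OR]: Left diesel generator offline=not, Primary static switch faulted=occurs, Forward PDU lost=not → at least one input occurs → occurs.
Utility feed inoperative [AND]: Bus A fails=occurs, UPS chain inoperative=occurs, Aft UPS module is out=occurs → all inputs occur → occurs.
Distribution tier down [OR]: Automatic transfer switch 2 offline=occurs, #3 rectifier 2 trips=not, Secondary battery string 2 stuck=occurs, C fuel pump 2 trips=occurs → at least one input occurs → occurs.
Data center power outage [AND]: Bus B fails=occurs, Utility feed inoperative=occurs, Distribution tier down=occurs → all inputs occur → occurs.

Yes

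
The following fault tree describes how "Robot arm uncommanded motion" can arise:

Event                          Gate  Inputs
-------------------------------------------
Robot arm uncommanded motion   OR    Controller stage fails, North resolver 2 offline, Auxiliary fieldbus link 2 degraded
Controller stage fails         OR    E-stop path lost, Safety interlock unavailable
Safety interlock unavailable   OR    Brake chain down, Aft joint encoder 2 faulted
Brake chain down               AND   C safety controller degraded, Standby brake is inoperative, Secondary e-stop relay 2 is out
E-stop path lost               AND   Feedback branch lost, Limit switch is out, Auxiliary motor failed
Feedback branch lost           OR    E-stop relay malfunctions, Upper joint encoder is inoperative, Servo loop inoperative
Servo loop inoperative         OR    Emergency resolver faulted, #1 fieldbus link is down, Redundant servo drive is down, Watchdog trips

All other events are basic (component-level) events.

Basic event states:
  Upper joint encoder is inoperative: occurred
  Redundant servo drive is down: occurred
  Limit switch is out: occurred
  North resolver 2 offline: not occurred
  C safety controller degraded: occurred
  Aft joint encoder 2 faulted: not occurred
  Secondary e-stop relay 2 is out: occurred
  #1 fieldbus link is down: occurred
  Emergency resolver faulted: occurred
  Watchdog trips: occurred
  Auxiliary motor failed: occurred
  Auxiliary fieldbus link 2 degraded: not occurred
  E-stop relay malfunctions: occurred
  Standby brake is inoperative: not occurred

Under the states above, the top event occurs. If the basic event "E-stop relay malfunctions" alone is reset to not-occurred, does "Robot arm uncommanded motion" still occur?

Yes

Counterfactual: set "E-stop relay malfunctions" to not occurred.
Servo loop inoperative [OR]: Emergency resolver faulted=occurs, #1 fieldbus link is down=occurs, Redundant servo drive is down=occurs, Watchdog trips=occurs → at least one input occurs → occurs.
Feedback branch lost [OR]: E-stop relay malfunctions=not, Upper joint encoder is inoperative=occurs, Servo loop inoperative=occurs → at least one input occurs → occurs.
E-stop path lost [AND]: Feedback branch lost=occurs, Limit switch is out=occurs, Auxiliary motor failed=occurs → all inputs occur → occurs.
Brake chain down [AND]: C safety controller degraded=occurs, Standby brake is inoperative=not, Secondary e-stop relay 2 is out=occurs → not all inputs occur → does not occur.
Safety interlock unavailable [OR]: Brake chain down=not, Aft joint encoder 2 faulted=not → no input occurs → does not occur.
Controller stage fails [OR]: E-stop path lost=occurs, Safety interlock unavailable=not → at least one input occurs → occurs.
Robot arm uncommanded motion [OR]: Controller stage fails=occurs, North resolver 2 offline=not, Auxiliary fieldbus link 2 degraded=not → at least one input occurs → occurs.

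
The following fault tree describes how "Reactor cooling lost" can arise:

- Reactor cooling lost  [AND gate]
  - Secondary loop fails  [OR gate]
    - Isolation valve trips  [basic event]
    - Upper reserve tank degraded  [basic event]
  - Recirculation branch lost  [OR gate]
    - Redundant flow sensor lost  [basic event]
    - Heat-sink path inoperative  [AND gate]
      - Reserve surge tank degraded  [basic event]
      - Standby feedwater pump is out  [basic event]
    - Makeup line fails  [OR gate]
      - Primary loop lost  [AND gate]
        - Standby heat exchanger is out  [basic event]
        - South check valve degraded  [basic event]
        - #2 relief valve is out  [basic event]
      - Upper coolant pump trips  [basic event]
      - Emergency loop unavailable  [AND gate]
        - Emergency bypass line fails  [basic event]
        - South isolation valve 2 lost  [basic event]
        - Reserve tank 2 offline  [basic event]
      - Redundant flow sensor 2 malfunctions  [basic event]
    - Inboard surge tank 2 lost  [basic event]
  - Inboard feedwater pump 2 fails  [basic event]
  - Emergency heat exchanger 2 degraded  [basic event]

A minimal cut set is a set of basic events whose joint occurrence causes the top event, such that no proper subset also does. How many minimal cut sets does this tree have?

14

Secondary loop fails [OR]: union of children's cut sets → 2 cut set(s).
Heat-sink path inoperative [AND]: one cut set from each child combined → 1 × 1 = 1 cut set(s).
Primary loop lost [AND]: one cut set from each child combined → 1 × 1 × 1 = 1 cut set(s).
Emergency loop unavailable [AND]: one cut set from each child combined → 1 × 1 × 1 = 1 cut set(s).
Makeup line fails [OR]: union of children's cut sets → 4 cut set(s).
Recirculation branch lost [OR]: union of children's cut sets → 7 cut set(s).
Reactor cooling lost [AND]: one cut set from each child combined → 2 × 7 × 1 × 1 = 14 cut set(s).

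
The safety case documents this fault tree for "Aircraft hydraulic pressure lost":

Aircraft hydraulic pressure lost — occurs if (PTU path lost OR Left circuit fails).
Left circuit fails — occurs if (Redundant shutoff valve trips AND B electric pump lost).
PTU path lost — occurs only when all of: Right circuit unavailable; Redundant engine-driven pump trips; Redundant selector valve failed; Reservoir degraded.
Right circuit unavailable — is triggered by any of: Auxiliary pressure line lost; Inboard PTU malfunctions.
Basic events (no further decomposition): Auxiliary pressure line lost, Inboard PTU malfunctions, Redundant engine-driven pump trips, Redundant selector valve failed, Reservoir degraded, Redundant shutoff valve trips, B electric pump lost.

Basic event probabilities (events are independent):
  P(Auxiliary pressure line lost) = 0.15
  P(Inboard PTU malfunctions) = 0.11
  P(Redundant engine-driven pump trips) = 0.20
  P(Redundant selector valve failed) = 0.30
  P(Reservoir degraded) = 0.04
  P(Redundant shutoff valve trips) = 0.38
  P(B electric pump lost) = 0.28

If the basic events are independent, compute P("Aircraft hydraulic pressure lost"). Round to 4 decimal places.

0.1069

P(Right circuit unavailable) [OR] = 1 − (1−0.15) × (1−0.11) = 0.243500
P(PTU path lost) [AND] = 0.243500 × 0.20 × 0.30 × 0.04 = 0.000584
P(Left circuit fails) [AND] = 0.38 × 0.28 = 0.106400
P(Aircraft hydraulic pressure lost) [OR] = 1 − (1−0.000584) × (1−0.106400) = 0.106922
Rounded to 4 decimal places: P(Aircraft hydraulic pressure lost) ≈ 0.1069.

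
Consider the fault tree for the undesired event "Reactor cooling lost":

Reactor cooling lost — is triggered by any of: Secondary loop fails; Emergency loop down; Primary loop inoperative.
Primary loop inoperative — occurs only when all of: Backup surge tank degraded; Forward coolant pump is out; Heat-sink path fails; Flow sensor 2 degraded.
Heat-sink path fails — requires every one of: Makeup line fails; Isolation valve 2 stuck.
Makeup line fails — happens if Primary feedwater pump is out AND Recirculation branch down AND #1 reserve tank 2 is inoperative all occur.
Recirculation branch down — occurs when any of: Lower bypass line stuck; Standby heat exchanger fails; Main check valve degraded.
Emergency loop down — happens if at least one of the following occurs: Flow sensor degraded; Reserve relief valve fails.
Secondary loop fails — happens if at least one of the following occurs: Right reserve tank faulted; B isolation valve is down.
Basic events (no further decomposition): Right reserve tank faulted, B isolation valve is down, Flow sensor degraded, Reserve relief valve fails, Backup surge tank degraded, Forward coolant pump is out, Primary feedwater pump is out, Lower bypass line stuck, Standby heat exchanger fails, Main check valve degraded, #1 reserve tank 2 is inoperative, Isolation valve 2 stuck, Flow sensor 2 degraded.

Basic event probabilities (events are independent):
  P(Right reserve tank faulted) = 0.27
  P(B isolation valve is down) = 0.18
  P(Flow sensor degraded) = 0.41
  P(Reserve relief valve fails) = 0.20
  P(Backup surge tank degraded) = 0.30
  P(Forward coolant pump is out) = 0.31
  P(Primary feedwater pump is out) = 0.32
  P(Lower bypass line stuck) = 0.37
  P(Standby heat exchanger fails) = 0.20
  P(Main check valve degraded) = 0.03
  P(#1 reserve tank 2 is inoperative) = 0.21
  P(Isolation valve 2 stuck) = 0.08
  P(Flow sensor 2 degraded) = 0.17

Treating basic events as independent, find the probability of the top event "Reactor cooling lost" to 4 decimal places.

P(Secondary loop fails) [OR] = 1 − (1−0.27) × (1−0.18) = 0.401400
P(Emergency loop down) [OR] = 1 − (1−0.41) × (1−0.20) = 0.528000
P(Recirculation branch down) [OR] = 1 − (1−0.37) × (1−0.20) × (1−0.03) = 0.511120
P(Makeup line fails) [AND] = 0.32 × 0.511120 × 0.21 = 0.034347
P(Heat-sink path fails) [AND] = 0.034347 × 0.08 = 0.002748
P(Primary loop inoperative) [AND] = 0.30 × 0.31 × 0.002748 × 0.17 = 0.000043
P(Reactor cooling lost) [OR] = 1 − (1−0.401400) × (1−0.528000) × (1−0.000043) = 0.717473
Rounded to 4 decimal places: P(Reactor cooling lost) ≈ 0.7175.

0.7175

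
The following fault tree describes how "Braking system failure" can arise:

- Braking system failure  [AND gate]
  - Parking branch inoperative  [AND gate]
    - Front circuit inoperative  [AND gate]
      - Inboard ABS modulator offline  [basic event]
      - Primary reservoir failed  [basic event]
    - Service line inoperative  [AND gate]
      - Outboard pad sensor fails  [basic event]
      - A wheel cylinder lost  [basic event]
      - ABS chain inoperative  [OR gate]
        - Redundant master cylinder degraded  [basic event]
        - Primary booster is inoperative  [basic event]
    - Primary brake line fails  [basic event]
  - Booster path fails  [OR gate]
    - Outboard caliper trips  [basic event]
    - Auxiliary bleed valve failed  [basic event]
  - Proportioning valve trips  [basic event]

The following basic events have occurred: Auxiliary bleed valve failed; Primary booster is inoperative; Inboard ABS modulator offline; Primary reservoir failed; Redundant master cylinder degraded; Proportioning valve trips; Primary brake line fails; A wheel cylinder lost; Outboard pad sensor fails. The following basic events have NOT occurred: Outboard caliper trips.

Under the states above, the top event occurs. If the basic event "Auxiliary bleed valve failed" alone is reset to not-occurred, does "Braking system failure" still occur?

Counterfactual: set "Auxiliary bleed valve failed" to not occurred.
Front circuit inoperative [AND]: Inboard ABS modulator offline=occurs, Primary reservoir failed=occurs → all inputs occur → occurs.
ABS chain inoperative [OR]: Redundant master cylinder degraded=occurs, Primary booster is inoperative=occurs → at least one input occurs → occurs.
Service line inoperative [AND]: Outboard pad sensor fails=occurs, A wheel cylinder lost=occurs, ABS chain inoperative=occurs → all inputs occur → occurs.
Parking branch inoperative [AND]: Front circuit inoperative=occurs, Service line inoperative=occurs, Primary brake line fails=occurs → all inputs occur → occurs.
Booster path fails [OR]: Outboard caliper trips=not, Auxiliary bleed valve failed=not → no input occurs → does not occur.
Braking system failure [AND]: Parking branch inoperative=occurs, Booster path fails=not, Proportioning valve trips=occurs → not all inputs occur → does not occur.

No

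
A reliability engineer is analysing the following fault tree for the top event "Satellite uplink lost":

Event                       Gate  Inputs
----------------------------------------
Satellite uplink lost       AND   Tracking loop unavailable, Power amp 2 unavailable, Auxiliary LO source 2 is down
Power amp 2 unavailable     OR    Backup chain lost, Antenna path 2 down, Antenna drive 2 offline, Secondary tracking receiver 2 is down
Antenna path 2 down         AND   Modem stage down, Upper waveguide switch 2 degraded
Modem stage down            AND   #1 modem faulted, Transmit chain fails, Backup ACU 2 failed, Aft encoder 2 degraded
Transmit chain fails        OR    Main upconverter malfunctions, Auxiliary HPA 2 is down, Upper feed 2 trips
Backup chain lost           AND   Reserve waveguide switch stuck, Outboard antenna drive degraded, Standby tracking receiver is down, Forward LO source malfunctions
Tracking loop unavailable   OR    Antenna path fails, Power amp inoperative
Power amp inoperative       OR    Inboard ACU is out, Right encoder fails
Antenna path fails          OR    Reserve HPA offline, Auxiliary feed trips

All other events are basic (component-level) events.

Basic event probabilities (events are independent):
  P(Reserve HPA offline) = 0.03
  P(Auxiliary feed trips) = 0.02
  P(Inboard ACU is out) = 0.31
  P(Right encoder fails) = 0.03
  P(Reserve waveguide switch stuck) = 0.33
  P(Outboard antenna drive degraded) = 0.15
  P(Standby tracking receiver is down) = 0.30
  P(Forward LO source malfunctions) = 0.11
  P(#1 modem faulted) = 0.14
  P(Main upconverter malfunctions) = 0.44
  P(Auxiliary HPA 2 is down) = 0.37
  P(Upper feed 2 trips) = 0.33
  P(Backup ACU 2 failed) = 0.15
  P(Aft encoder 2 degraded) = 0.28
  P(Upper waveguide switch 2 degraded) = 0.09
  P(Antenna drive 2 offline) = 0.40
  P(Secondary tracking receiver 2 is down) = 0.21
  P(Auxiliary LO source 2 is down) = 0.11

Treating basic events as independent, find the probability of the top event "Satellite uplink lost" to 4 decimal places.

0.0211

P(Antenna path fails) [OR] = 1 − (1−0.03) × (1−0.02) = 0.049400
P(Power amp inoperative) [OR] = 1 − (1−0.31) × (1−0.03) = 0.330700
P(Tracking loop unavailable) [OR] = 1 − (1−0.049400) × (1−0.330700) = 0.363763
P(Backup chain lost) [AND] = 0.33 × 0.15 × 0.30 × 0.11 = 0.001634
P(Transmit chain fails) [OR] = 1 − (1−0.44) × (1−0.37) × (1−0.33) = 0.763624
P(Modem stage down) [AND] = 0.14 × 0.763624 × 0.15 × 0.28 = 0.004490
P(Antenna path 2 down) [AND] = 0.004490 × 0.09 = 0.000404
P(Power amp 2 unavailable) [OR] = 1 − (1−0.001634) × (1−0.000404) × (1−0.40) × (1−0.21) = 0.526966
P(Satellite uplink lost) [AND] = 0.363763 × 0.526966 × 0.11 = 0.021086
Rounded to 4 decimal places: P(Satellite uplink lost) ≈ 0.0211.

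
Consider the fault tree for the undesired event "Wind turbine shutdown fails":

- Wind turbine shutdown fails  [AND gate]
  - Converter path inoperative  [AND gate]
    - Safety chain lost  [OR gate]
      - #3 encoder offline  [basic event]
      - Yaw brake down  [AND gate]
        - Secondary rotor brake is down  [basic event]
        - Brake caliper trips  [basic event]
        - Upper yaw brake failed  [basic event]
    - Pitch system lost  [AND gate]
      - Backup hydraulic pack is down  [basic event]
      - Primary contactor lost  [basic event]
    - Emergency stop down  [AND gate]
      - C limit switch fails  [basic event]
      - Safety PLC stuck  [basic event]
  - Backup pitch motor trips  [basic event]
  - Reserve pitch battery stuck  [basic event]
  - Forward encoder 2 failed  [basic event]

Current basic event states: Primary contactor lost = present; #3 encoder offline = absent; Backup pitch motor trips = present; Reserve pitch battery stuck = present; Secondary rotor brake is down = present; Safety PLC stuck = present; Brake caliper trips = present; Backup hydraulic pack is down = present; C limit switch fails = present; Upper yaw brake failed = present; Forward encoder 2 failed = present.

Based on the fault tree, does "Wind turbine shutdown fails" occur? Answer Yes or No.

Yes

Yaw brake down [AND]: Secondary rotor brake is down=occurs, Brake caliper trips=occurs, Upper yaw brake failed=occurs → all inputs occur → occurs.
Safety chain lost [OR]: #3 encoder offline=not, Yaw brake down=occurs → at least one input occurs → occurs.
Pitch system lost [AND]: Backup hydraulic pack is down=occurs, Primary contactor lost=occurs → all inputs occur → occurs.
Emergency stop down [AND]: C limit switch fails=occurs, Safety PLC stuck=occurs → all inputs occur → occurs.
Converter path inoperative [AND]: Safety chain lost=occurs, Pitch system lost=occurs, Emergency stop down=occurs → all inputs occur → occurs.
Wind turbine shutdown fails [AND]: Converter path inoperative=occurs, Backup pitch motor trips=occurs, Reserve pitch battery stuck=occurs, Forward encoder 2 failed=occurs → all inputs occur → occurs.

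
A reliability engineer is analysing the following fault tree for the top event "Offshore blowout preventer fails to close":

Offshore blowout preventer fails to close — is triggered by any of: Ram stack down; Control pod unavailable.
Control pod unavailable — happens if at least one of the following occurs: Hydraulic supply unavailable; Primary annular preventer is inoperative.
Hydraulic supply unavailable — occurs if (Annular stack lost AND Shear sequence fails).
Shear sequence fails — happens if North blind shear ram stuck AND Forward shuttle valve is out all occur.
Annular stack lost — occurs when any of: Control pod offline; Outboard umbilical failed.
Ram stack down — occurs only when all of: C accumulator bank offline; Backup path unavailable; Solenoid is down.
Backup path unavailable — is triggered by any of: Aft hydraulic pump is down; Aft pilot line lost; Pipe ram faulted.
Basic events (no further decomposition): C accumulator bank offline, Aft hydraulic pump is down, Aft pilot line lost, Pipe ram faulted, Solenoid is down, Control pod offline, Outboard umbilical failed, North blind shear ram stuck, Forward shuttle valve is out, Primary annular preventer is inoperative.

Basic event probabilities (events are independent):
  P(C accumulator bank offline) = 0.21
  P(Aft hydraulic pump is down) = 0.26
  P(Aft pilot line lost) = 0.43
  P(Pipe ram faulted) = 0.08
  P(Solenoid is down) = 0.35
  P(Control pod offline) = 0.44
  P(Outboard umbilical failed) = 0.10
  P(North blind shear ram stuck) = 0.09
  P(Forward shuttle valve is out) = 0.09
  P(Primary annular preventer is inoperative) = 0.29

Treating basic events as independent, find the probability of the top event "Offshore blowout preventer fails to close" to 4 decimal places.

0.3247

P(Backup path unavailable) [OR] = 1 − (1−0.26) × (1−0.43) × (1−0.08) = 0.611944
P(Ram stack down) [AND] = 0.21 × 0.611944 × 0.35 = 0.044978
P(Annular stack lost) [OR] = 1 − (1−0.44) × (1−0.10) = 0.496000
P(Shear sequence fails) [AND] = 0.09 × 0.09 = 0.008100
P(Hydraulic supply unavailable) [AND] = 0.496000 × 0.008100 = 0.004018
P(Control pod unavailable) [OR] = 1 − (1−0.004018) × (1−0.29) = 0.292853
P(Offshore blowout preventer fails to close) [OR] = 1 − (1−0.044978) × (1−0.292853) = 0.324659
Rounded to 4 decimal places: P(Offshore blowout preventer fails to close) ≈ 0.3247.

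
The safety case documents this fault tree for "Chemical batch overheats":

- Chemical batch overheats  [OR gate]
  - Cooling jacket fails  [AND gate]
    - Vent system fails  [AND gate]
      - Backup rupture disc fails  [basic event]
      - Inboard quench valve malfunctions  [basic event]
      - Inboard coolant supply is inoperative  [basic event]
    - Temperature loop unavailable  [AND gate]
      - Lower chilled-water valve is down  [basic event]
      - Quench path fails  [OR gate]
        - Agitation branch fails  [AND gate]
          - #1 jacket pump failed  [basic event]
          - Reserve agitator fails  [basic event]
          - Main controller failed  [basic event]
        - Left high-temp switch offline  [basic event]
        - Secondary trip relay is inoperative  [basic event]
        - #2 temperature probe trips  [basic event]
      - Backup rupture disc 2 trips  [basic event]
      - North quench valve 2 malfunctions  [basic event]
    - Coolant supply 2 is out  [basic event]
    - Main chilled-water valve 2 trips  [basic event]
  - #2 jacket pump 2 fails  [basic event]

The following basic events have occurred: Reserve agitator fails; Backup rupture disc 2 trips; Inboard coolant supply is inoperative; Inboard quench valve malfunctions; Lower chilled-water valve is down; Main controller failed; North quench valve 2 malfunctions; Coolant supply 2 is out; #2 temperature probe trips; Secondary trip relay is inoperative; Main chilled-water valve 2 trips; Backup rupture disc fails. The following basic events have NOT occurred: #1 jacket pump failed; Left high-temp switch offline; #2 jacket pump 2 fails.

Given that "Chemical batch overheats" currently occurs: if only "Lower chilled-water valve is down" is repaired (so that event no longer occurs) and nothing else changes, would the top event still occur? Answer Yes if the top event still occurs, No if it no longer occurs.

Counterfactual: set "Lower chilled-water valve is down" to not occurred.
Vent system fails [AND]: Backup rupture disc fails=occurs, Inboard quench valve malfunctions=occurs, Inboard coolant supply is inoperative=occurs → all inputs occur → occurs.
Agitation branch fails [AND]: #1 jacket pump failed=not, Reserve agitator fails=occurs, Main controller failed=occurs → not all inputs occur → does not occur.
Quench path fails [OR]: Agitation branch fails=not, Left high-temp switch offline=not, Secondary trip relay is inoperative=occurs, #2 temperature probe trips=occurs → at least one input occurs → occurs.
Temperature loop unavailable [AND]: Lower chilled-water valve is down=not, Quench path fails=occurs, Backup rupture disc 2 trips=occurs, North quench valve 2 malfunctions=occurs → not all inputs occur → does not occur.
Cooling jacket fails [AND]: Vent system fails=occurs, Temperature loop unavailable=not, Coolant supply 2 is out=occurs, Main chilled-water valve 2 trips=occurs → not all inputs occur → does not occur.
Chemical batch overheats [OR]: Cooling jacket fails=not, #2 jacket pump 2 fails=not → no input occurs → does not occur.

No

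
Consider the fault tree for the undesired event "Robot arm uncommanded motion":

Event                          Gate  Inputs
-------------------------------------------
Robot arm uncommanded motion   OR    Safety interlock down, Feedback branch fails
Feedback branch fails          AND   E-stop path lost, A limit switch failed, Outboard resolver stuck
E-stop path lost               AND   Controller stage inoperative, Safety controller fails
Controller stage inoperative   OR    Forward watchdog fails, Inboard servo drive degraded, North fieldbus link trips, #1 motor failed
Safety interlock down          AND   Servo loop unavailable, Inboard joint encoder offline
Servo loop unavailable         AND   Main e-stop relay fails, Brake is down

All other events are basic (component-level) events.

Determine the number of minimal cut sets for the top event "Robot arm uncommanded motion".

Servo loop unavailable [AND]: one cut set from each child combined → 1 × 1 = 1 cut set(s).
Safety interlock down [AND]: one cut set from each child combined → 1 × 1 = 1 cut set(s).
Controller stage inoperative [OR]: union of children's cut sets → 4 cut set(s).
E-stop path lost [AND]: one cut set from each child combined → 4 × 1 = 4 cut set(s).
Feedback branch fails [AND]: one cut set from each child combined → 4 × 1 × 1 = 4 cut set(s).
Robot arm uncommanded motion [OR]: union of children's cut sets → 5 cut set(s).
Minimal cut sets: {Brake is down, Inboard joint encoder offline, Main e-stop relay fails}; {A limit switch failed, Forward watchdog fails, Outboard resolver stuck, Safety controller fails}; {A limit switch failed, Inboard servo drive degraded, Outboard resolver stuck, Safety controller fails}; {A limit switch failed, North fieldbus link trips, Outboard resolver stuck, Safety controller fails}; {#1 motor failed, A limit switch failed, Outboard resolver stuck, Safety controller fails}.

5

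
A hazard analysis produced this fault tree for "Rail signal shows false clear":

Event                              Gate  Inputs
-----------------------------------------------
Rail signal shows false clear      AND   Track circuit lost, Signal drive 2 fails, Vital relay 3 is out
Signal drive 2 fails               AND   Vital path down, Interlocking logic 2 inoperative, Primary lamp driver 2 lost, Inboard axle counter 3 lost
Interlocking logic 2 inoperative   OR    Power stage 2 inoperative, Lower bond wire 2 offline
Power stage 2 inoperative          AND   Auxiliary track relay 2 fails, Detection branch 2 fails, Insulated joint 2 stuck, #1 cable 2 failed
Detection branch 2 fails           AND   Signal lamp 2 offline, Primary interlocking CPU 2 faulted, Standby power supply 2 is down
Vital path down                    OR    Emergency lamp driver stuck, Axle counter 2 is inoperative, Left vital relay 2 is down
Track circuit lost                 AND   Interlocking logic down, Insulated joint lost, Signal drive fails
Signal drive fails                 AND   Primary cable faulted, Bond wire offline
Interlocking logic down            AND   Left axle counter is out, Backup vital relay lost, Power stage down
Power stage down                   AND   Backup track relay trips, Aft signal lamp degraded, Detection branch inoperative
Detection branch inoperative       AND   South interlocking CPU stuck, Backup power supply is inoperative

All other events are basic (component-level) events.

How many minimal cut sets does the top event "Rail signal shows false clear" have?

6

Detection branch inoperative [AND]: one cut set from each child combined → 1 × 1 = 1 cut set(s).
Power stage down [AND]: one cut set from each child combined → 1 × 1 × 1 = 1 cut set(s).
Interlocking logic down [AND]: one cut set from each child combined → 1 × 1 × 1 = 1 cut set(s).
Signal drive fails [AND]: one cut set from each child combined → 1 × 1 = 1 cut set(s).
Track circuit lost [AND]: one cut set from each child combined → 1 × 1 × 1 = 1 cut set(s).
Vital path down [OR]: union of children's cut sets → 3 cut set(s).
Detection branch 2 fails [AND]: one cut set from each child combined → 1 × 1 × 1 = 1 cut set(s).
Power stage 2 inoperative [AND]: one cut set from each child combined → 1 × 1 × 1 × 1 = 1 cut set(s).
Interlocking logic 2 inoperative [OR]: union of children's cut sets → 2 cut set(s).
Signal drive 2 fails [AND]: one cut set from each child combined → 3 × 2 × 1 × 1 = 6 cut set(s).
Rail signal shows false clear [AND]: one cut set from each child combined → 1 × 6 × 1 = 6 cut set(s).
Minimal cut sets: {#1 cable 2 failed, Aft signal lamp degraded, Auxiliary track relay 2 fails, Backup power supply is inoperative, Backup track relay trips, Backup vital relay lost, Bond wire offline, Emergency lamp driver stuck, Inboard axle counter 3 lost, Insulated joint 2 stuck, Insulated joint lost, Left axle counter is out, Primary cable faulted, Primary interlocking CPU 2 faulted, Primary lamp driver 2 lost, Signal lamp 2 offline, South interlocking CPU stuck, Standby power supply 2 is down, Vital relay 3 is out}; {Aft signal lamp degraded, Backup power supply is inoperative, Backup track relay trips, Backup vital relay lost, Bond wire offline, Emergency lamp driver stuck, Inboard axle counter 3 lost, Insulated joint lost, Left axle counter is out, Lower bond wire 2 offline, Primary cable faulted, Primary lamp driver 2 lost, South interlocking CPU stuck, Vital relay 3 is out}; {#1 cable 2 failed, Aft signal lamp degraded, Auxiliary track relay 2 fails, Axle counter 2 is inoperative, Backup power supply is inoperative, Backup track relay trips, Backup vital relay lost, Bond wire offline, Inboard axle counter 3 lost, Insulated joint 2 stuck, Insulated joint lost, Left axle counter is out, Primary cable faulted, Primary interlocking CPU 2 faulted, Primary lamp driver 2 lost, Signal lamp 2 offline, South interlocking CPU stuck, Standby power supply 2 is down, Vital relay 3 is out}; {Aft signal lamp degraded, Axle counter 2 is inoperative, Backup power supply is inoperative, Backup track relay trips, Backup vital relay lost, Bond wire offline, Inboard axle counter 3 lost, Insulated joint lost, Left axle counter is out, Lower bond wire 2 offline, Primary cable faulted, Primary lamp driver 2 lost, South interlocking CPU stuck, Vital relay 3 is out}; {#1 cable 2 failed, Aft signal lamp degraded, Auxiliary track relay 2 fails, Backup power supply is inoperative, Backup track relay trips, Backup vital relay lost, Bond wire offline, Inboard axle counter 3 lost, Insulated joint 2 stuck, Insulated joint lost, Left axle counter is out, Left vital relay 2 is down, Primary cable faulted, Primary interlocking CPU 2 faulted, Primary lamp driver 2 lost, Signal lamp 2 offline, South interlocking CPU stuck, Standby power supply 2 is down, Vital relay 3 is out}; {Aft signal lamp degraded, Backup power supply is inoperative, Backup track relay trips, Backup vital relay lost, Bond wire offline, Inboard axle counter 3 lost, Insulated joint lost, Left axle counter is out, Left vital relay 2 is down, Lower bond wire 2 offline, Primary cable faulted, Primary lamp driver 2 lost, South interlocking CPU stuck, Vital relay 3 is out}.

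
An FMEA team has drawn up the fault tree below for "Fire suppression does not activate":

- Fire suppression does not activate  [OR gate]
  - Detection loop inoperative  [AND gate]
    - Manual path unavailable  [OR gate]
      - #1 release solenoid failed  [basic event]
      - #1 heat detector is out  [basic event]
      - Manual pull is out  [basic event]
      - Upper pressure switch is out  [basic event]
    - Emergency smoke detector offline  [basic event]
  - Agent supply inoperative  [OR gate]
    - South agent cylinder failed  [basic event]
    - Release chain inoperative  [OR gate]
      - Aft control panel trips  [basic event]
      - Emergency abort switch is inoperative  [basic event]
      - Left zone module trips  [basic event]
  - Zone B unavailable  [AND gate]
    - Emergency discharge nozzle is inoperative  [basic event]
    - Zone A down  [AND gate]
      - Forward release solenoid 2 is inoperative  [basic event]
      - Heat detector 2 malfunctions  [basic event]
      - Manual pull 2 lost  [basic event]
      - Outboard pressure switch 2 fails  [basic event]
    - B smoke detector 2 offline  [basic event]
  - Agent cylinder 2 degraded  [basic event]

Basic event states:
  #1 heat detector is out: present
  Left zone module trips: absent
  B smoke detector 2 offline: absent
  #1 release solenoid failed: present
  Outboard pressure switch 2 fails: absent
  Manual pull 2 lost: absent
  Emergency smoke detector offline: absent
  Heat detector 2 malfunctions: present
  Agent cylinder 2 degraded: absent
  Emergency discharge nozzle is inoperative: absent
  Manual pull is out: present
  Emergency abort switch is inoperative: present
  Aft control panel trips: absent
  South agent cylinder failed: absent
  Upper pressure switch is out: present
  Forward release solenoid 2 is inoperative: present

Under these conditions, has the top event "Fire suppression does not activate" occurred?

Manual path unavailable [OR]: #1 release solenoid failed=occurs, #1 heat detector is out=occurs, Manual pull is out=occurs, Upper pressure switch is out=occurs → at least one input occurs → occurs.
Detection loop inoperative [AND]: Manual path unavailable=occurs, Emergency smoke detector offline=not → not all inputs occur → does not occur.
Release chain inoperative [OR]: Aft control panel trips=not, Emergency abort switch is inoperative=occurs, Left zone module trips=not → at least one input occurs → occurs.
Agent supply inoperative [OR]: South agent cylinder failed=not, Release chain inoperative=occurs → at least one input occurs → occurs.
Zone A down [AND]: Forward release solenoid 2 is inoperative=occurs, Heat detector 2 malfunctions=occurs, Manual pull 2 lost=not, Outboard pressure switch 2 fails=not → not all inputs occur → does not occur.
Zone B unavailable [AND]: Emergency discharge nozzle is inoperative=not, Zone A down=not, B smoke detector 2 offline=not → not all inputs occur → does not occur.
Fire suppression does not activate [OR]: Detection loop inoperative=not, Agent supply inoperative=occurs, Zone B unavailable=not, Agent cylinder 2 degraded=not → at least one input occurs → occurs.

Yes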